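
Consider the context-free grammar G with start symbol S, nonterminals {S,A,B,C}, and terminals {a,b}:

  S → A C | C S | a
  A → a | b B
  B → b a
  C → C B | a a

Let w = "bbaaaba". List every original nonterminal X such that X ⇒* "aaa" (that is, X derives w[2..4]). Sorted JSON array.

CNF form of G:
  S -> A C | C S | a
  A -> T0 B | a
  B -> T0 T1
  C -> C B | T1 T1
  T0 -> b
  T1 -> a

Fill CYK table bottom-up — only the sub-triangle for w[2..4]:
  cell(2,2) a: {A,S,T1}  orig:{A,S}
  cell(3,3) a: {A,S,T1}  orig:{A,S}
  cell(4,4) a: {A,S,T1}  orig:{A,S}
  cell(2,3) aa: {C}
  cell(3,4) aa: {C}
  cell(2,4) aaa: {S}

Original NTs in T[2,4] deriving "aaa": ["S"]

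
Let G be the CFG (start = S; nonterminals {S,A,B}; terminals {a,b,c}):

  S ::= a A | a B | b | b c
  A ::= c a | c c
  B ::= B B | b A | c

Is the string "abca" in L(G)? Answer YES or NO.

Convert to CNF:
  S -> T1 A | T1 B | T2 T0 | b
  A -> T0 T0 | T0 T1
  B -> B B | T2 A | c
  T0 -> c
  T1 -> a
  T2 -> b

CYK table (by increasing span):
  [0..0]={T1}  "a"  orig:{}
  [1..1]={S,T2}  "b"  orig:{S}
  [2..2]={B,T0}  "c"  orig:{B}
  [3..3]={T1}  "a"  orig:{}
  [0..1]=∅  "ab"
  [1..2]={S}  "bc"
  [2..3]={A}  "ca"
  [0..2]=∅  "abc"
  [1..3]={B}  "bca"
  [0..3]={S}  "abca"

S ∈ T[0,3] ⇒ YES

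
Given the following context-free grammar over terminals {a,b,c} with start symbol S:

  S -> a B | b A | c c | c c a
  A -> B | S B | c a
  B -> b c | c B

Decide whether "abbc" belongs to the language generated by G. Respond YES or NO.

CNF form of G:
  S -> T0 A | T1 T1 | T1 X3 | T2 B
  A -> S B | T0 T1 | T1 B | T1 T2
  B -> T0 T1 | T1 B
  T0 -> b
  T1 -> c
  T2 -> a
  X3 -> T1 T2

CYK fill:
  cell(0,0) a: {T2}  orig:{}
  cell(1,1) b: {T0}  orig:{}
  cell(2,2) b: {T0}  orig:{}
  cell(3,3) c: {T1}  orig:{}
  cell(0,1) ab: ∅
  cell(1,2) bb: ∅
  cell(2,3) bc: {A,B}
  cell(0,2) abb: ∅
  cell(1,3) bbc: {S}
  cell(0,3) abbc: ∅

S ∉ T[0,3] ⇒ NO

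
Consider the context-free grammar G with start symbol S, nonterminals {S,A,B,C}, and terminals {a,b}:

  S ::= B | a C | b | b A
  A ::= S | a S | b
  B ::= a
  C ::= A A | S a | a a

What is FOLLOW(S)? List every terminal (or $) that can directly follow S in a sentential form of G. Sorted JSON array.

FIRST iteration:
[1]
  A via A→a S: +{a}
  A via A→b: +{b}
  B via B→a: +{a}
  C via C→A A: +{a,b}
  S via S→B: +{a}
  S via S→b: +{b}
  FIRST(S)={a,b}  FIRST(A)={a,b}  FIRST(B)={a}  FIRST(C)={a,b}
[2] done
  FIRST(S)={a,b}  FIRST(A)={a,b}  FIRST(B)={a}  FIRST(C)={a,b}

FOLLOW iteration:
initialize: $ ∈ FOLLOW(S)
[1]
  C→A A: FOLLOW(A) ⊇ FIRST(A) = {a,b}; new: +{a,b}
  C→S a: FOLLOW(S) ⊇ FIRST(a) = {a}; new: +{a}
  S→B: FOLLOW(B) ⊇ FOLLOW(S) ⊇ {$,a}; new: +{$,a}
  S→a C: FOLLOW(C) ⊇ FOLLOW(S) ⊇ {$,a}; new: +{$,a}
  S→b A: FOLLOW(A) ⊇ FOLLOW(S) ⊇ {$,a}; new: +{$}
  FOLLOW[S]={$,a}  FOLLOW[A]={$,a,b}  FOLLOW[B]={$,a}  FOLLOW[C]={$,a}
[2]
  A→S: FOLLOW(S) ⊇ FOLLOW(A) ⊇ {$,a,b}; new: +{b}
  S→B: FOLLOW(B) ⊇ FOLLOW(S) ⊇ {$,a,b}; new: +{b}
  S→a C: FOLLOW(C) ⊇ FOLLOW(S) ⊇ {$,a,b}; new: +{b}
  FOLLOW[S]={$,a,b}  FOLLOW[A]={$,a,b}  FOLLOW[B]={$,a,b}  FOLLOW[C]={$,a,b}
[3] (no change)
  FOLLOW[S]={$,a,b}  FOLLOW[A]={$,a,b}  FOLLOW[B]={$,a,b}  FOLLOW[C]={$,a,b}

FOLLOW(S) = ["$", "a", "b"]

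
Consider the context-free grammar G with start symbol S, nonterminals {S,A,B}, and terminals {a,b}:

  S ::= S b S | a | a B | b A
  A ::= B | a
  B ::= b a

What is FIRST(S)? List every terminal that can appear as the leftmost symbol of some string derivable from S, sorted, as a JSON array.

FIRST iteration:
round 1:
  A via A→a: +{a}
  B via B→b a: +{b}
  S via S→a: +{a}
  S via S→b A: +{b}
  S: {a,b}  A: {a}  B: {b}
round 2:
  A via A→B: +{b}
  S: {a,b}  A: {a,b}  B: {b}
round 3: (stable)
  S: {a,b}  A: {a,b}  B: {b}

FIRST(S) = ["a", "b"]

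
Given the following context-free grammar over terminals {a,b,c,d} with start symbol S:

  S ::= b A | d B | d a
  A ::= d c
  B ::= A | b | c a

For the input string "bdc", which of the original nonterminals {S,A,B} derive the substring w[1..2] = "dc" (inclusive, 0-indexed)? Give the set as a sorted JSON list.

CNF form of G:
  S -> T0 B | T0 T2 | T3 A
  A -> T0 T1
  B -> T0 T1 | T1 T2 | b
  T0 -> d
  T1 -> c
  T2 -> a
  T3 -> b

CYK fill (cells [i..j] with 1 ≤ i ≤ j ≤ 2 only):
  T[1,1] 'd' = {T0}  orig:{}
  T[2,2] 'c' = {T1}  orig:{}
  T[1,2] 'dc' = {A,B}

Original NTs in T[1,2] deriving "dc": ["A", "B"]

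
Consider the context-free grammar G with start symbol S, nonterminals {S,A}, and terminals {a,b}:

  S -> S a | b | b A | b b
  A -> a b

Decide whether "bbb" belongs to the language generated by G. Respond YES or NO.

Convert to CNF:
  S -> S T0 | T1 A | T1 T1 | b
  A -> T0 T1
  T0 -> a
  T1 -> b

CYK fill:
  [0..0]={S,T1}  "b"  orig:{S}
  [1..1]={S,T1}  "b"  orig:{S}
  [2..2]={S,T1}  "b"  orig:{S}
  [0..1]={S}  "bb"
  [1..2]={S}  "bb"
  [0..2]=∅  "bbb"

S ∉ T[0,2] ⇒ NO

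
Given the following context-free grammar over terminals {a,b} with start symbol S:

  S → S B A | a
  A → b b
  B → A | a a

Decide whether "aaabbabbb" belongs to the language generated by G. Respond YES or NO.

CNF form of G:
  S -> S X2 | a
  A -> T0 T0
  B -> T0 T0 | T1 T1
  T0 -> b
  T1 -> a
  X2 -> B A

CYK table (by increasing span):
  T[0,0] 'a' = {S,T1}  orig:{S}
  T[1,1] 'a' = {S,T1}  orig:{S}
  T[2,2] 'a' = {S,T1}  orig:{S}
  T[3,3] 'b' = {T0}  orig:{}
  T[4,4] 'b' = {T0}  orig:{}
  T[5,5] 'a' = {S,T1}  orig:{S}
  T[6,6] 'b' = {T0}  orig:{}
  T[7,7] 'b' = {T0}  orig:{}
  T[8,8] 'b' = {T0}  orig:{}
  T[0,1] 'aa' = {B}
  T[1,2] 'aa' = {B}
  T[2,3] 'ab' = ∅
  T[3,4] 'bb' = {A,B}
  T[4,5] 'ba' = ∅
  T[5,6] 'ab' = ∅
  T[6,7] 'bb' = {A,B}
  T[7,8] 'bb' = {A,B}
  T[0,2] 'aaa' = ∅
  T[1,3] 'aab' = ∅
  T[2,4] 'abb' = ∅
  T[3,5] 'bba' = ∅
  T[4,6] 'bab' = ∅
  T[5,7] 'abb' = ∅
  T[6,8] 'bbb' = ∅
  T[0,3] 'aaab' = ∅
  T[1,4] 'aabb' = {X2}  orig:{}
  T[2,5] 'abba' = ∅
  T[3,6] 'bbab' = ∅
  T[4,7] 'babb' = ∅
  T[5,8] 'abbb' = ∅
  T[0,4] 'aaabb' = {S}
  T[1,5] 'aabba' = ∅
  T[2,6] 'abbab' = ∅
  T[3,7] 'bbabb' = ∅
  T[4,8] 'babbb' = ∅
  T[0,5] 'aaabba' = ∅
  T[1,6] 'aabbab' = ∅
  T[2,7] 'abbabb' = ∅
  T[3,8] 'bbabbb' = ∅
  T[0,6] 'aaabbab' = ∅
  T[1,7] 'aabbabb' = ∅
  T[2,8] 'abbabbb' = ∅
  T[0,7] 'aaabbabb' = ∅
  T[1,8] 'aabbabbb' = ∅
  T[0,8] 'aaabbabbb' = ∅

S ∉ T[0,8] ⇒ NO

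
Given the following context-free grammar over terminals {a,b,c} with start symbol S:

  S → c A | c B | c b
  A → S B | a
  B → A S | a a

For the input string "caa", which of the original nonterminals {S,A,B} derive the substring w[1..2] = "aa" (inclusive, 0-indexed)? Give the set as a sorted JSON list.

Convert to CNF:
  S -> T1 A | T1 B | T1 T2
  A -> S B | a
  B -> A S | T0 T0
  T0 -> a
  T1 -> c
  T2 -> b

CYK table (by increasing span), restricted to cells inside w[1..2]:
  cell(1,1) a: {A,T0}  orig:{A}
  cell(2,2) a: {A,T0}  orig:{A}
  cell(1,2) aa: {B}

Original NTs in T[1,2] deriving "aa": ["B"]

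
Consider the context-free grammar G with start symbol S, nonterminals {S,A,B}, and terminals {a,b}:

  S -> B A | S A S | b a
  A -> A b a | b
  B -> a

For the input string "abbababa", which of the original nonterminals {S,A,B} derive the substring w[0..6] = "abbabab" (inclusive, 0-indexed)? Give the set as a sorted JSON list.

CNF form of G:
  S -> B A | S X3 | T0 T1
  A -> A X2 | b
  B -> a
  T0 -> b
  T1 -> a
  X2 -> T0 T1
  X3 -> A S

CYK table (by increasing span) (cells [i..j] with 0 ≤ i ≤ j ≤ 6 only):
  cell(0,0) a: {B,T1}  orig:{B}
  cell(1,1) b: {A,T0}  orig:{A}
  cell(2,2) b: {A,T0}  orig:{A}
  cell(3,3) a: {B,T1}  orig:{B}
  cell(4,4) b: {A,T0}  orig:{A}
  cell(5,5) a: {B,T1}  orig:{B}
  cell(6,6) b: {A,T0}  orig:{A}
  cell(0,1) ab: {S}
  cell(1,2) bb: ∅
  cell(2,3) ba: {S,X2}  orig:{S}
  cell(3,4) ab: {S}
  cell(4,5) ba: {S,X2}  orig:{S}
  cell(5,6) ab: {S}
  cell(0,2) abb: ∅
  cell(1,3) bba: {A,X3}  orig:{A}
  cell(2,4) bab: {X3}  orig:{}
  cell(3,5) aba: ∅
  cell(4,6) bab: {X3}  orig:{}
  cell(0,3) abba: {S}
  cell(1,4) bbab: ∅
  cell(2,5) baba: ∅
  cell(3,6) abab: ∅
  cell(0,4) abbab: {S}
  cell(1,5) bbaba: {A,X3}  orig:{A}
  cell(2,6) babab: {S}
  cell(0,5) abbaba: {S}
  cell(1,6) bbabab: {X3}  orig:{}
  cell(0,6) abbabab: {S}

Original NTs in T[0,6] deriving "abbabab": ["S"]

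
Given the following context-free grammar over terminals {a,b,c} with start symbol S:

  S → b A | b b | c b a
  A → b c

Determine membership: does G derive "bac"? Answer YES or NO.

CNF form of G:
  S -> T0 A | T0 T0 | T1 X3
  A -> T0 T1
  T0 -> b
  T1 -> c
  T2 -> a
  X3 -> T0 T2

Fill CYK table bottom-up:
  cell(0,0) b: {T0}  orig:{}
  cell(1,1) a: {T2}  orig:{}
  cell(2,2) c: {T1}  orig:{}
  cell(0,1) ba: {X3}  orig:{}
  cell(1,2) ac: ∅
  cell(0,2) bac: ∅

S ∉ T[0,2] ⇒ NO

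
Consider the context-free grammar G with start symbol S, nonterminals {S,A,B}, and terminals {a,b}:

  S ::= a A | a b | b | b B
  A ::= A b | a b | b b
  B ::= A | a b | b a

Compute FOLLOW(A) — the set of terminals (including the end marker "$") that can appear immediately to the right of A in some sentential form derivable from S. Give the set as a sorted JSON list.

Compute FIRST by fixpoint:
pass 1:
  A via A→a b: +{a}
  A via A→b b: +{b}
  B via B→A: +{a,b}
  S via S→a A: +{a}
  S via S→b: +{b}
  FIRST(S)={a,b}  FIRST(A)={a,b}  FIRST(B)={a,b}
pass 2: (stable)
  FIRST(S)={a,b}  FIRST(A)={a,b}  FIRST(B)={a,b}

FOLLOW sets:
seed FOLLOW(S) with $
[1]
  A→A b: FOLLOW(A) ⊇ FIRST(b) = {b}; new: +{b}
  S→a A: FOLLOW(A) ⊇ FOLLOW(S) ⊇ {$}; new: +{$}
  S→b B: FOLLOW(B) ⊇ FOLLOW(S) ⊇ {$}; new: +{$}
  FOLLOW[S]={$}  FOLLOW[A]={$,b}  FOLLOW[B]={$}
[2] (stable)
  FOLLOW[S]={$}  FOLLOW[A]={$,b}  FOLLOW[B]={$}

FOLLOW(A) = ["$", "b"]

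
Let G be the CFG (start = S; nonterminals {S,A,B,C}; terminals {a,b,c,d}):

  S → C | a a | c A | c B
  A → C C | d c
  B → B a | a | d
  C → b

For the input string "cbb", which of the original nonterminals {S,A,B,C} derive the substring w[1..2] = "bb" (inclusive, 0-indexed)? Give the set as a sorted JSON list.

CNF form of G:
  S -> T1 A | T1 B | T2 T2 | b
  A -> C C | T0 T1
  B -> B T2 | a | d
  C -> b
  T0 -> d
  T1 -> c
  T2 -> a

CYK fill, restricted to cells inside w[1..2]:
  [1..1]={C,S}  "b"
  [2..2]={C,S}  "b"
  [1..2]={A}  "bb"

Original NTs in T[1,2] deriving "bb": ["A"]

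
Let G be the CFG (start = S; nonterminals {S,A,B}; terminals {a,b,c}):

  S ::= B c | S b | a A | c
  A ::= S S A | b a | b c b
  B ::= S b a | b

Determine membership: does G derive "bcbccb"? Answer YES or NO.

CNF form of G:
  S -> B T2 | S T0 | T1 A | c
  A -> S X3 | T0 T1 | T0 X4
  B -> S X5 | b
  T0 -> b
  T1 -> a
  T2 -> c
  X3 -> S A
  X4 -> T2 T0
  X5 -> T0 T1

CYK table (by increasing span):
  [0..0]={B,T0}  "b"  orig:{B}
  [1..1]={S,T2}  "c"  orig:{S}
  [2..2]={B,T0}  "b"  orig:{B}
  [3..3]={S,T2}  "c"  orig:{S}
  [4..4]={S,T2}  "c"  orig:{S}
  [5..5]={B,T0}  "b"  orig:{B}
  [0..1]={S}  "bc"
  [1..2]={S,X4}  "cb"  orig:{S}
  [2..3]={S}  "bc"
  [3..4]=∅  "cc"
  [4..5]={S,X4}  "cb"  orig:{S}
  [0..2]={A,S}  "bcb"
  [1..3]=∅  "cbc"
  [2..4]=∅  "bcc"
  [3..5]=∅  "ccb"
  [0..3]=∅  "bcbc"
  [1..4]=∅  "cbcc"
  [2..5]=∅  "bccb"
  [0..4]=∅  "bcbcc"
  [1..5]=∅  "cbccb"
  [0..5]=∅  "bcbccb"

S ∉ T[0,5] ⇒ NO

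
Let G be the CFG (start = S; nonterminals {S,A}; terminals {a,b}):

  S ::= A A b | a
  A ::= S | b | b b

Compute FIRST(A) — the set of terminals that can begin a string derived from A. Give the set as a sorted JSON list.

FIRST iteration:
round 1:
  A via A→b: +{b}
  S via S→A A b: +{b}
  S via S→a: +{a}
  FIRST(S)={a,b}  FIRST(A)={b}
round 2:
  A via A→S: +{a}
  FIRST(S)={a,b}  FIRST(A)={a,b}
round 3: done
  FIRST(S)={a,b}  FIRST(A)={a,b}

FIRST(A) = ["a", "b"]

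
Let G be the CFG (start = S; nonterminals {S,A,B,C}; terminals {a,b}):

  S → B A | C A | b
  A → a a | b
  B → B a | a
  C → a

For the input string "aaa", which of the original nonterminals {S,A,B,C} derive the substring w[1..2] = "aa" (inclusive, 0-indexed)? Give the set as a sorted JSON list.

CNF form of G:
  S -> B A | C A | b
  A -> T0 T0 | b
  B -> B T0 | a
  C -> a
  T0 -> a

CYK fill (cells [i..j] with 1 ≤ i ≤ j ≤ 2 only):
  cell(1,1) a: {B,C,T0}  orig:{B,C}
  cell(2,2) a: {B,C,T0}  orig:{B,C}
  cell(1,2) aa: {A,B}

Original NTs in T[1,2] deriving "aa": ["A", "B"]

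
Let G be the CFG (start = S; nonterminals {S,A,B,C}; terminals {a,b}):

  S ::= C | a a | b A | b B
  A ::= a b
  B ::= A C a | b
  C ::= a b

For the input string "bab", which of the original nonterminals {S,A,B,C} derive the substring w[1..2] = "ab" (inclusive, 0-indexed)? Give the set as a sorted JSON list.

Convert to CNF:
  S -> T0 T0 | T0 T1 | T1 A | T1 B
  A -> T0 T1
  B -> A X2 | b
  C -> T0 T1
  T0 -> a
  T1 -> b
  X2 -> C T0

CYK table (by increasing span), restricted to cells inside w[1..2]:
  T[1,1] 'a' = {T0}  orig:{}
  T[2,2] 'b' = {B,T1}  orig:{B}
  T[1,2] 'ab' = {A,C,S}

Original NTs in T[1,2] deriving "ab": ["A", "C", "S"]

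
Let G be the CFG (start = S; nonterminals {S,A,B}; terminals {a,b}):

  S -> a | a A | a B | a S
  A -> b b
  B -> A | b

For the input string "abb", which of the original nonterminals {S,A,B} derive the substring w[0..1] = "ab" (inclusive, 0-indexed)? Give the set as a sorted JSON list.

Convert to CNF:
  S -> T1 A | T1 B | T1 S | a
  A -> T0 T0
  B -> T0 T0 | b
  T0 -> b
  T1 -> a

CYK fill (cells [i..j] with 0 ≤ i ≤ j ≤ 1 only):
  T[0,0] 'a' = {S,T1}  orig:{S}
  T[1,1] 'b' = {B,T0}  orig:{B}
  T[0,1] 'ab' = {S}

Original NTs in T[0,1] deriving "ab": ["S"]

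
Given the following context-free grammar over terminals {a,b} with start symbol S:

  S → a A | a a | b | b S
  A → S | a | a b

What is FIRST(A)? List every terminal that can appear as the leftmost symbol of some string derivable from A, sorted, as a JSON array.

Compute FIRST by fixpoint:
pass 1:
  A via A→a: +{a}
  S via S→a A: +{a}
  S via S→b: +{b}
  S: {a,b}  A: {a}
pass 2:
  A via A→S: +{b}
  S: {a,b}  A: {a,b}
pass 3: (no change)
  S: {a,b}  A: {a,b}

FIRST(A) = ["a", "b"]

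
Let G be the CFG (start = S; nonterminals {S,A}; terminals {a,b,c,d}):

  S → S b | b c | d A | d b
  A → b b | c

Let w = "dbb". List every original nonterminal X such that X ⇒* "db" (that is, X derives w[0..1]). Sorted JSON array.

Convert to CNF:
  S -> S T0 | T0 T1 | T2 A | T2 T0
  A -> T0 T0 | c
  T0 -> b
  T1 -> c
  T2 -> d

Fill CYK table bottom-up — only the sub-triangle for w[0..1]:
  cell(0,0) d: {T2}  orig:{}
  cell(1,1) b: {T0}  orig:{}
  cell(0,1) db: {S}

Original NTs in T[0,1] deriving "db": ["S"]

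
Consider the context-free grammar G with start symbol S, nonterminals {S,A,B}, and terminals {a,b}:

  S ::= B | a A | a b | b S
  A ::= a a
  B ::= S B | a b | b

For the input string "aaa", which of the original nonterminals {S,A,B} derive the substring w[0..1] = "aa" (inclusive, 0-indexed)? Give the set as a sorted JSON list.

Convert to CNF:
  S -> S B | T0 A | T0 T1 | T1 S | b
  A -> T0 T0
  B -> S B | T0 T1 | b
  T0 -> a
  T1 -> b

CYK table (by increasing span), restricted to cells inside w[0..1]:
  [0..0]={T0}  "a"  orig:{}
  [1..1]={T0}  "a"  orig:{}
  [0..1]={A}  "aa"

Original NTs in T[0,1] deriving "aa": ["A"]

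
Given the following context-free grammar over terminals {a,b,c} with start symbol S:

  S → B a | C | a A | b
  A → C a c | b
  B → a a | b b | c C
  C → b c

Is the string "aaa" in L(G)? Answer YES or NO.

CNF form of G:
  S -> B T0 | T0 A | T2 T1 | b
  A -> C X3 | b
  B -> T0 T0 | T1 C | T2 T2
  C -> T2 T1
  T0 -> a
  T1 -> c
  T2 -> b
  X3 -> T0 T1

CYK fill:
  cell(0,0) a: {T0}  orig:{}
  cell(1,1) a: {T0}  orig:{}
  cell(2,2) a: {T0}  orig:{}
  cell(0,1) aa: {B}
  cell(1,2) aa: {B}
  cell(0,2) aaa: {S}

S ∈ T[0,2] ⇒ YES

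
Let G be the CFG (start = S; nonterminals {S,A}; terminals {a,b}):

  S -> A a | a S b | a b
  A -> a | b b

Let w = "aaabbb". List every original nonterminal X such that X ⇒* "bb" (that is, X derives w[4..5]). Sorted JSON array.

Convert to CNF:
  S -> A T1 | T1 T0 | T1 X2
  A -> T0 T0 | a
  T0 -> b
  T1 -> a
  X2 -> S T0

CYK fill (cells [i..j] with 4 ≤ i ≤ j ≤ 5 only):
  T[4,4] 'b' = {T0}  orig:{}
  T[5,5] 'b' = {T0}  orig:{}
  T[4,5] 'bb' = {A}

Original NTs in T[4,5] deriving "bb": ["A"]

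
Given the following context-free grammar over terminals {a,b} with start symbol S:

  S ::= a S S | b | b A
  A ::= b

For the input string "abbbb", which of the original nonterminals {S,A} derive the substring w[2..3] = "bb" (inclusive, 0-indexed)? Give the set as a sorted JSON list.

CNF form of G:
  S -> T0 X2 | T1 A | b
  A -> b
  T0 -> a
  T1 -> b
  X2 -> S S

CYK fill — only the sub-triangle for w[2..3]:
  [2..2]={A,S,T1}  "b"  orig:{A,S}
  [3..3]={A,S,T1}  "b"  orig:{A,S}
  [2..3]={S,X2}  "bb"  orig:{S}

Original NTs in T[2,3] deriving "bb": ["S"]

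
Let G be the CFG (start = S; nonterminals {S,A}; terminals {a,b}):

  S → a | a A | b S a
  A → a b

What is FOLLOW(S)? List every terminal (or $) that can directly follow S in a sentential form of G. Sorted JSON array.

FIRST iteration:
[1]
  A via A→a b: +{a}
  S via S→a: +{a}
  S via S→b S a: +{b}
  FIRST(S)={a,b}  FIRST(A)={a}
[2] (no change)
  FIRST(S)={a,b}  FIRST(A)={a}

Compute FOLLOW by fixpoint:
FOLLOW(S) := {$}
iter 1:
  S→a A: FOLLOW(A) ⊇ FOLLOW(S) ⊇ {$}; new: +{$}
  S→b S a: FOLLOW(S) ⊇ FIRST(a) = {a}; new: +{a}
  FOLLOW(S)={$,a}  FOLLOW(A)={$}
iter 2:
  S→a A: FOLLOW(A) ⊇ FOLLOW(S) ⊇ {$,a}; new: +{a}
  FOLLOW(S)={$,a}  FOLLOW(A)={$,a}
iter 3: (no change)
  FOLLOW(S)={$,a}  FOLLOW(A)={$,a}

FOLLOW(S) = ["$", "a"]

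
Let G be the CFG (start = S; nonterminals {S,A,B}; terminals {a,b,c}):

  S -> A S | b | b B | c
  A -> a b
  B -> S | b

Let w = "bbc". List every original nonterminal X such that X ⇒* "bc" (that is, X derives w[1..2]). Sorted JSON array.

CNF form of G:
  S -> A S | T1 B | b | c
  A -> T0 T1
  B -> A S | T1 B | b | c
  T0 -> a
  T1 -> b

Fill CYK table bottom-up — only the sub-triangle for w[1..2]:
  cell(1,1) b: {B,S,T1}  orig:{B,S}
  cell(2,2) c: {B,S}
  cell(1,2) bc: {B,S}

Original NTs in T[1,2] deriving "bc": ["B", "S"]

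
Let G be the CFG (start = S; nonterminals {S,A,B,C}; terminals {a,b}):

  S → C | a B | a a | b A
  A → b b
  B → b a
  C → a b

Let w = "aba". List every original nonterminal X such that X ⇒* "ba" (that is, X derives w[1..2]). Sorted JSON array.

Convert to CNF:
  S -> T0 A | T1 B | T1 T0 | T1 T1
  A -> T0 T0
  B -> T0 T1
  C -> T1 T0
  T0 -> b
  T1 -> a

CYK table (by increasing span) (cells [i..j] with 1 ≤ i ≤ j ≤ 2 only):
  [1..1]={T0}  "b"  orig:{}
  [2..2]={T1}  "a"  orig:{}
  [1..2]={B}  "ba"

Original NTs in T[1,2] deriving "ba": ["B"]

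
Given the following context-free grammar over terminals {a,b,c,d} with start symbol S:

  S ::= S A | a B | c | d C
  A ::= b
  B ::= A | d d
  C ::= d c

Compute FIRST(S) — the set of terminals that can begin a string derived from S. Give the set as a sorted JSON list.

Compute FIRST by fixpoint:
iter 1:
  A via A→b: +{b}
  B via B→A: +{b}
  B via B→d d: +{d}
  C via C→d c: +{d}
  S via S→a B: +{a}
  S via S→c: +{c}
  S via S→d C: +{d}
  FIRST[S]={a,c,d}  FIRST[A]={b}  FIRST[B]={b,d}  FIRST[C]={d}
iter 2: (no change)
  FIRST[S]={a,c,d}  FIRST[A]={b}  FIRST[B]={b,d}  FIRST[C]={d}

FIRST(S) = ["a", "c", "d"]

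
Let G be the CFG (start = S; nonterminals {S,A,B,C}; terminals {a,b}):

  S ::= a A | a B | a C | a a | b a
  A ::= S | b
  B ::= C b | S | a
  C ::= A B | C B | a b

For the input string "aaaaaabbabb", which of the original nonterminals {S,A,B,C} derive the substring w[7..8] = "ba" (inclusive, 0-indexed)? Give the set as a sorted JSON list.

Convert to CNF:
  S -> T0 A | T0 B | T0 C | T0 T0 | T1 T0
  A -> T0 A | T0 B | T0 C | T0 T0 | T1 T0 | b
  B -> C T1 | T0 A | T0 B | T0 C | T0 T0 | T1 T0 | a
  C -> A B | C B | T0 T1
  T0 -> a
  T1 -> b

CYK table (by increasing span) (cells [i..j] with 7 ≤ i ≤ j ≤ 8 only):
  T[7,7] 'b' = {A,T1}  orig:{A}
  T[8,8] 'a' = {B,T0}  orig:{B}
  T[7,8] 'ba' = {A,B,C,S}

Original NTs in T[7,8] deriving "ba": ["A", "B", "C", "S"]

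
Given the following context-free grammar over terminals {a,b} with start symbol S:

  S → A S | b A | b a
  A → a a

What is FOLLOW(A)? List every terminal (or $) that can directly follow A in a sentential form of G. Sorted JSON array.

Compute FIRST by fixpoint:
iter 1:
  A via A→a a: +{a}
  S via S→A S: +{a}
  S via S→b A: +{b}
  S: {a,b}  A: {a}
iter 2: — fixpoint
  S: {a,b}  A: {a}

FOLLOW iteration:
initialize: $ ∈ FOLLOW(S)
pass 1:
  S→A S: FOLLOW(A) ⊇ FIRST(S) = {a,b}; new: +{a,b}
  S→b A: FOLLOW(A) ⊇ FOLLOW(S) ⊇ {$}; new: +{$}
  FOLLOW[S]={$}  FOLLOW[A]={$,a,b}
pass 2: (stable)
  FOLLOW[S]={$}  FOLLOW[A]={$,a,b}

FOLLOW(A) = ["$", "a", "b"]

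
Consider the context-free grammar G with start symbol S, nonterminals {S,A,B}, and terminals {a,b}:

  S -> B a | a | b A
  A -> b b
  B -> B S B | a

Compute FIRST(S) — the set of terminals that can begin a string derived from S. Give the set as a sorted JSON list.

Compute FIRST by fixpoint:
iter 1:
  A via A→b b: +{b}
  B via B→a: +{a}
  S via S→B a: +{a}
  S via S→b A: +{b}
  FIRST[S]={a,b}  FIRST[A]={b}  FIRST[B]={a}
iter 2: (no change)
  FIRST[S]={a,b}  FIRST[A]={b}  FIRST[B]={a}

FIRST(S) = ["a", "b"]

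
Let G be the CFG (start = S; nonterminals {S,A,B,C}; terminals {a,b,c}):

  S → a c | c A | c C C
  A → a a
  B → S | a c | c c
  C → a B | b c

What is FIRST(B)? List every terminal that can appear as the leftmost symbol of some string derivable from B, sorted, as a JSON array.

Compute FIRST by fixpoint:
round 1:
  A via A→a a: +{a}
  B via B→a c: +{a}
  B via B→c c: +{c}
  C via C→a B: +{a}
  C via C→b c: +{b}
  S via S→a c: +{a}
  S via S→c A: +{c}
  S: {a,c}  A: {a}  B: {a,c}  C: {a,b}
round 2: done
  S: {a,c}  A: {a}  B: {a,c}  C: {a,b}

FIRST(B) = ["a", "c"]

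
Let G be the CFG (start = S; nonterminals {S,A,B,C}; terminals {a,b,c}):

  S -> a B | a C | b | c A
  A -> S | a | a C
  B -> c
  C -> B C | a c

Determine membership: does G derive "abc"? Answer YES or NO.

Convert to CNF:
  S -> T0 B | T0 C | T1 A | b
  A -> T0 B | T0 C | T1 A | a | b
  B -> c
  C -> B C | T0 T1
  T0 -> a
  T1 -> c

CYK table (by increasing span):
  [0..0]={A,T0}  "a"  orig:{A}
  [1..1]={A,S}  "b"
  [2..2]={B,T1}  "c"  orig:{B}
  [0..1]=∅  "ab"
  [1..2]=∅  "bc"
  [0..2]=∅  "abc"

S ∉ T[0,2] ⇒ NO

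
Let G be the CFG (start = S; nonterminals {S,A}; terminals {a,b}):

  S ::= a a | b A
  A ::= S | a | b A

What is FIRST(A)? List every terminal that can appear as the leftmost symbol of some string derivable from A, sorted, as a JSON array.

FIRST iteration:
iter 1:
  A via A→a: +{a}
  A via A→b A: +{b}
  S via S→a a: +{a}
  S via S→b A: +{b}
  S: {a,b}  A: {a,b}
iter 2: (stable)
  S: {a,b}  A: {a,b}

FIRST(A) = ["a", "b"]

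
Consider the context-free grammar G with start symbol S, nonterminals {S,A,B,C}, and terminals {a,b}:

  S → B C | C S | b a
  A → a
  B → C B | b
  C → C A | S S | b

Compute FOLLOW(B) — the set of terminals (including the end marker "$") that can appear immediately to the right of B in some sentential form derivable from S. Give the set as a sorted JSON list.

FIRST sets, iterate to fixpoint:
[1]
  A via A→a: +{a}
  B via B→b: +{b}
  C via C→b: +{b}
  S via S→B C: +{b}
  S: {b}  A: {a}  B: {b}  C: {b}
[2] (no change)
  S: {b}  A: {a}  B: {b}  C: {b}

Compute FOLLOW by fixpoint:
initialize: $ ∈ FOLLOW(S)
round 1:
  B→C B: FOLLOW(C) ⊇ FIRST(B) = {b}; new: +{b}
  C→C A: FOLLOW(C) ⊇ FIRST(A) = {a}; new: +{a}
  C→C A: FOLLOW(A) ⊇ FOLLOW(C) ⊇ {a,b}; new: +{a,b}
  C→S S: FOLLOW(S) ⊇ FIRST(S) = {b}; new: +{b}
  C→S S: FOLLOW(S) ⊇ FOLLOW(C) ⊇ {a,b}; new: +{a}
  S→B C: FOLLOW(B) ⊇ FIRST(C) = {b}; new: +{b}
  S→B C: FOLLOW(C) ⊇ FOLLOW(S) ⊇ {$,a,b}; new: +{$}
  FOLLOW(S)={$,a,b}  FOLLOW(A)={a,b}  FOLLOW(B)={b}  FOLLOW(C)={$,a,b}
round 2:
  C→C A: FOLLOW(A) ⊇ FOLLOW(C) ⊇ {$,a,b}; new: +{$}
  FOLLOW(S)={$,a,b}  FOLLOW(A)={$,a,b}  FOLLOW(B)={b}  FOLLOW(C)={$,a,b}
round 3: (stable)
  FOLLOW(S)={$,a,b}  FOLLOW(A)={$,a,b}  FOLLOW(B)={b}  FOLLOW(C)={$,a,b}

FOLLOW(B) = ["b"]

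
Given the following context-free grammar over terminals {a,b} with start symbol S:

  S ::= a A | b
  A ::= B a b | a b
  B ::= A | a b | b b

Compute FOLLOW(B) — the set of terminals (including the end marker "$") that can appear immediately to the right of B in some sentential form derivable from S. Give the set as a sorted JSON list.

Compute FIRST by fixpoint:
iter 1:
  A via A→a b: +{a}
  B via B→A: +{a}
  B via B→b b: +{b}
  S via S→a A: +{a}
  S via S→b: +{b}
  FIRST[S]={a,b}  FIRST[A]={a}  FIRST[B]={a,b}
iter 2:
  A via A→B a b: +{b}
  FIRST[S]={a,b}  FIRST[A]={a,b}  FIRST[B]={a,b}
iter 3: (stable)
  FIRST[S]={a,b}  FIRST[A]={a,b}  FIRST[B]={a,b}

FOLLOW sets:
initialize: $ ∈ FOLLOW(S)
[1]
  A→B a b: FOLLOW(B) ⊇ FIRST(a) = {a}; new: +{a}
  B→A: FOLLOW(A) ⊇ FOLLOW(B) ⊇ {a}; new: +{a}
  S→a A: FOLLOW(A) ⊇ FOLLOW(S) ⊇ {$}; new: +{$}
  FOLLOW[S]={$}  FOLLOW[A]={$,a}  FOLLOW[B]={a}
[2] (stable)
  FOLLOW[S]={$}  FOLLOW[A]={$,a}  FOLLOW[B]={a}

FOLLOW(B) = ["a"]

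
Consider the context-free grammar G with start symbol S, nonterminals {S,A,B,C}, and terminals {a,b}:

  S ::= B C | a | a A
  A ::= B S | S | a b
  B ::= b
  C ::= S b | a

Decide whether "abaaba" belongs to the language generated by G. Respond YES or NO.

Convert to CNF:
  S -> B C | T0 A | a
  A -> B C | B S | T0 A | T0 T1 | a
  B -> b
  C -> S T1 | a
  T0 -> a
  T1 -> b

CYK table (by increasing span):
  T[0,0] 'a' = {A,C,S,T0}  orig:{A,C,S}
  T[1,1] 'b' = {B,T1}  orig:{B}
  T[2,2] 'a' = {A,C,S,T0}  orig:{A,C,S}
  T[3,3] 'a' = {A,C,S,T0}  orig:{A,C,S}
  T[4,4] 'b' = {B,T1}  orig:{B}
  T[5,5] 'a' = {A,C,S,T0}  orig:{A,C,S}
  T[0,1] 'ab' = {A,C}
  T[1,2] 'ba' = {A,S}
  T[2,3] 'aa' = {A,S}
  T[3,4] 'ab' = {A,C}
  T[4,5] 'ba' = {A,S}
  T[0,2] 'aba' = {A,S}
  T[1,3] 'baa' = {A}
  T[2,4] 'aab' = {A,C,S}
  T[3,5] 'aba' = {A,S}
  T[0,3] 'abaa' = {A,S}
  T[1,4] 'baab' = {A,S}
  T[2,5] 'aaba' = {A,S}
  T[0,4] 'abaab' = {A,C,S}
  T[1,5] 'baaba' = {A}
  T[0,5] 'abaaba' = {A,S}

S ∈ T[0,5] ⇒ YES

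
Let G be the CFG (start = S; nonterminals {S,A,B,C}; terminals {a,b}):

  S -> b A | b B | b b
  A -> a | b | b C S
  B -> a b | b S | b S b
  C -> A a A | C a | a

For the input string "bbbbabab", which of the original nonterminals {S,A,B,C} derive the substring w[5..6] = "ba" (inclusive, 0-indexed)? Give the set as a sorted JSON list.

CNF form of G:
  S -> T0 A | T0 B | T0 T0
  A -> T0 X2 | a | b
  B -> T0 S | T0 X3 | T1 T0
  C -> A X4 | C T1 | a
  T0 -> b
  T1 -> a
  X2 -> C S
  X3 -> S T0
  X4 -> T1 A

CYK table (by increasing span) — only the sub-triangle for w[5..6]:
  cell(5,5) b: {A,T0}  orig:{A}
  cell(6,6) a: {A,C,T1}  orig:{A,C}
  cell(5,6) ba: {S}

Original NTs in T[5,6] deriving "ba": ["S"]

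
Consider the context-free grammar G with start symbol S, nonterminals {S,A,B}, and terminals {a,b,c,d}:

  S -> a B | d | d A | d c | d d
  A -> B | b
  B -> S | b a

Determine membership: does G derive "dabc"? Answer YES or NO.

Convert to CNF:
  S -> T0 B | T2 A | T2 T2 | T2 T3 | d
  A -> T0 B | T1 T0 | T2 A | T2 T2 | T2 T3 | b | d
  B -> T0 B | T1 T0 | T2 A | T2 T2 | T2 T3 | d
  T0 -> a
  T1 -> b
  T2 -> d
  T3 -> c

CYK fill:
  T[0,0] 'd' = {A,B,S,T2}  orig:{A,B,S}
  T[1,1] 'a' = {T0}  orig:{}
  T[2,2] 'b' = {A,T1}  orig:{A}
  T[3,3] 'c' = {T3}  orig:{}
  T[0,1] 'da' = ∅
  T[1,2] 'ab' = ∅
  T[2,3] 'bc' = ∅
  T[0,2] 'dab' = ∅
  T[1,3] 'abc' = ∅
  T[0,3] 'dabc' = ∅

S ∉ T[0,3] ⇒ NO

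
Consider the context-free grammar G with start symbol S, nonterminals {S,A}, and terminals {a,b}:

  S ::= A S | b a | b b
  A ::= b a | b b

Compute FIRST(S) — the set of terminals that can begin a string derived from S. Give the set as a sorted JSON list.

Compute FIRST by fixpoint:
[1]
  A via A→b a: +{b}
  S via S→A S: +{b}
  S: {b}  A: {b}
[2] done
  S: {b}  A: {b}

FIRST(S) = ["b"]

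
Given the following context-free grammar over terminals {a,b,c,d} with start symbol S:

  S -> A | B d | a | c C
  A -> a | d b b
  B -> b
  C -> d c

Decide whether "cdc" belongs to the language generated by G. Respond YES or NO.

CNF form of G:
  S -> B T0 | T0 X4 | T2 C | a
  A -> T0 X3 | a
  B -> b
  C -> T0 T2
  T0 -> d
  T1 -> b
  T2 -> c
  X3 -> T1 T1
  X4 -> T1 T1

CYK table (by increasing span):
  [0..0]={T2}  "c"  orig:{}
  [1..1]={T0}  "d"  orig:{}
  [2..2]={T2}  "c"  orig:{}
  [0..1]=∅  "cd"
  [1..2]={C}  "dc"
  [0..2]={S}  "cdc"

S ∈ T[0,2] ⇒ YES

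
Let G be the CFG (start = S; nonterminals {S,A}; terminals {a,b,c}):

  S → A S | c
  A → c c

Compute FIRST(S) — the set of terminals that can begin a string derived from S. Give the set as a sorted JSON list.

FIRST iteration:
pass 1:
  A via A→c c: +{c}
  S via S→A S: +{c}
  S: {c}  A: {c}
pass 2: — fixpoint
  S: {c}  A: {c}

FIRST(S) = ["c"]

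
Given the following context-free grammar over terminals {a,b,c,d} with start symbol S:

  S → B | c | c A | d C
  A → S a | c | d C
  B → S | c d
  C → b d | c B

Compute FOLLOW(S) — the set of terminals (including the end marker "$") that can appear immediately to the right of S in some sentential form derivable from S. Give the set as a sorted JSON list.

FIRST sets, iterate to fixpoint:
[1]
  A via A→c: +{c}
  A via A→d C: +{d}
  B via B→c d: +{c}
  C via C→b d: +{b}
  C via C→c B: +{c}
  S via S→B: +{c}
  S via S→d C: +{d}
  FIRST[S]={c,d}  FIRST[A]={c,d}  FIRST[B]={c}  FIRST[C]={b,c}
[2]
  B via B→S: +{d}
  FIRST[S]={c,d}  FIRST[A]={c,d}  FIRST[B]={c,d}  FIRST[C]={b,c}
[3] (no change)
  FIRST[S]={c,d}  FIRST[A]={c,d}  FIRST[B]={c,d}  FIRST[C]={b,c}

FOLLOW iteration:
seed FOLLOW(S) with $
iter 1:
  A→S a: FOLLOW(S) ⊇ FIRST(a) = {a}; new: +{a}
  S→B: FOLLOW(B) ⊇ FOLLOW(S) ⊇ {$,a}; new: +{$,a}
  S→c A: FOLLOW(A) ⊇ FOLLOW(S) ⊇ {$,a}; new: +{$,a}
  S→d C: FOLLOW(C) ⊇ FOLLOW(S) ⊇ {$,a}; new: +{$,a}
  FOLLOW[S]={$,a}  FOLLOW[A]={$,a}  FOLLOW[B]={$,a}  FOLLOW[C]={$,a}
iter 2: — fixpoint
  FOLLOW[S]={$,a}  FOLLOW[A]={$,a}  FOLLOW[B]={$,a}  FOLLOW[C]={$,a}

FOLLOW(S) = ["$", "a"]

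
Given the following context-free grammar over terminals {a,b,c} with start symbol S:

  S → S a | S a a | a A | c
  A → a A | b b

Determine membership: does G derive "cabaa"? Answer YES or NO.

CNF form of G:
  S -> S T0 | S X2 | T0 A | c
  A -> T0 A | T1 T1
  T0 -> a
  T1 -> b
  X2 -> T0 T0

CYK table (by increasing span):
  T[0,0] 'c' = {S}
  T[1,1] 'a' = {T0}  orig:{}
  T[2,2] 'b' = {T1}  orig:{}
  T[3,3] 'a' = {T0}  orig:{}
  T[4,4] 'a' = {T0}  orig:{}
  T[0,1] 'ca' = {S}
  T[1,2] 'ab' = ∅
  T[2,3] 'ba' = ∅
  T[3,4] 'aa' = {X2}  orig:{}
  T[0,2] 'cab' = ∅
  T[1,3] 'aba' = ∅
  T[2,4] 'baa' = ∅
  T[0,3] 'caba' = ∅
  T[1,4] 'abaa' = ∅
  T[0,4] 'cabaa' = ∅

S ∉ T[0,4] ⇒ NO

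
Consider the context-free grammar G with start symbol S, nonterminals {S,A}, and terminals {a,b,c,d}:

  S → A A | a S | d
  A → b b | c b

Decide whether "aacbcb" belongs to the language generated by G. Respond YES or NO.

CNF form of G:
  S -> A A | T2 S | d
  A -> T0 T0 | T1 T0
  T0 -> b
  T1 -> c
  T2 -> a

CYK fill:
  cell(0,0) a: {T2}  orig:{}
  cell(1,1) a: {T2}  orig:{}
  cell(2,2) c: {T1}  orig:{}
  cell(3,3) b: {T0}  orig:{}
  cell(4,4) c: {T1}  orig:{}
  cell(5,5) b: {T0}  orig:{}
  cell(0,1) aa: ∅
  cell(1,2) ac: ∅
  cell(2,3) cb: {A}
  cell(3,4) bc: ∅
  cell(4,5) cb: {A}
  cell(0,2) aac: ∅
  cell(1,3) acb: ∅
  cell(2,4) cbc: ∅
  cell(3,5) bcb: ∅
  cell(0,3) aacb: ∅
  cell(1,4) acbc: ∅
  cell(2,5) cbcb: {S}
  cell(0,4) aacbc: ∅
  cell(1,5) acbcb: {S}
  cell(0,5) aacbcb: {S}

S ∈ T[0,5] ⇒ YES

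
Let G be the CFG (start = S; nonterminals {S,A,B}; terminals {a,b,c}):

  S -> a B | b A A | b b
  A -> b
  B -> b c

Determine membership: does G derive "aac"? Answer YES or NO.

CNF form of G:
  S -> T0 T0 | T0 X3 | T2 B
  A -> b
  B -> T0 T1
  T0 -> b
  T1 -> c
  T2 -> a
  X3 -> A A

Fill CYK table bottom-up:
  [0..0]={T2}  "a"  orig:{}
  [1..1]={T2}  "a"  orig:{}
  [2..2]={T1}  "c"  orig:{}
  [0..1]=∅  "aa"
  [1..2]=∅  "ac"
  [0..2]=∅  "aac"

S ∉ T[0,2] ⇒ NO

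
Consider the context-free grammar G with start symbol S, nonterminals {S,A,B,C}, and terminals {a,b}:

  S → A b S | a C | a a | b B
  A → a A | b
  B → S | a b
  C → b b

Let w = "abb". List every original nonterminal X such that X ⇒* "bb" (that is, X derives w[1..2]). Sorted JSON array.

CNF form of G:
  S -> A X3 | T0 C | T0 T0 | T1 B
  A -> T0 A | b
  B -> A X2 | T0 C | T0 T0 | T0 T1 | T1 B
  C -> T1 T1
  T0 -> a
  T1 -> b
  X2 -> T1 S
  X3 -> T1 S

CYK table (by increasing span), restricted to cells inside w[1..2]:
  cell(1,1) b: {A,T1}  orig:{A}
  cell(2,2) b: {A,T1}  orig:{A}
  cell(1,2) bb: {C}

Original NTs in T[1,2] deriving "bb": ["C"]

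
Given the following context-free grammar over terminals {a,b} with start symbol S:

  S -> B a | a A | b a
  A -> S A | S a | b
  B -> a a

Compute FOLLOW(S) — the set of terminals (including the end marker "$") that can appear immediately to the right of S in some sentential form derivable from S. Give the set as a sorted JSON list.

FIRST iteration:
iter 1:
  A via A→b: +{b}
  B via B→a a: +{a}
  S via S→B a: +{a}
  S via S→b a: +{b}
  FIRST[S]={a,b}  FIRST[A]={b}  FIRST[B]={a}
iter 2:
  A via A→S A: +{a}
  FIRST[S]={a,b}  FIRST[A]={a,b}  FIRST[B]={a}
iter 3: (no change)
  FIRST[S]={a,b}  FIRST[A]={a,b}  FIRST[B]={a}

Compute FOLLOW by fixpoint:
seed FOLLOW(S) with $
pass 1:
  A→S A: FOLLOW(S) ⊇ FIRST(A) = {a,b}; new: +{a,b}
  S→B a: FOLLOW(B) ⊇ FIRST(a) = {a}; new: +{a}
  S→a A: FOLLOW(A) ⊇ FOLLOW(S) ⊇ {$,a,b}; new: +{$,a,b}
  FOLLOW[S]={$,a,b}  FOLLOW[A]={$,a,b}  FOLLOW[B]={a}
pass 2: (no change)
  FOLLOW[S]={$,a,b}  FOLLOW[A]={$,a,b}  FOLLOW[B]={a}

FOLLOW(S) = ["$", "a", "b"]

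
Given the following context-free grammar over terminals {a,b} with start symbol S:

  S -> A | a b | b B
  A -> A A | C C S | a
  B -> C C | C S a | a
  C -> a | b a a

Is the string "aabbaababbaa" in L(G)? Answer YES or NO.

Convert to CNF:
  S -> A A | C X5 | T0 T1 | T1 B | a
  A -> A A | C X2 | a
  B -> C C | C X3 | a
  C -> T1 X4 | a
  T0 -> a
  T1 -> b
  X2 -> C S
  X3 -> S T0
  X4 -> T0 T0
  X5 -> C S

CYK fill:
  cell(0,0) a: {A,B,C,S,T0}  orig:{A,B,C,S}
  cell(1,1) a: {A,B,C,S,T0}  orig:{A,B,C,S}
  cell(2,2) b: {T1}  orig:{}
  cell(3,3) b: {T1}  orig:{}
  cell(4,4) a: {A,B,C,S,T0}  orig:{A,B,C,S}
  cell(5,5) a: {A,B,C,S,T0}  orig:{A,B,C,S}
  cell(6,6) b: {T1}  orig:{}
  cell(7,7) a: {A,B,C,S,T0}  orig:{A,B,C,S}
  cell(8,8) b: {T1}  orig:{}
  cell(9,9) b: {T1}  orig:{}
  cell(10,10) a: {A,B,C,S,T0}  orig:{A,B,C,S}
  cell(11,11) a: {A,B,C,S,T0}  orig:{A,B,C,S}
  cell(0,1) aa: {A,B,S,X2,X3,X4,X5}  orig:{A,B,S}
  cell(1,2) ab: {S}
  cell(2,3) bb: ∅
  cell(3,4) ba: {S}
  cell(4,5) aa: {A,B,S,X2,X3,X4,X5}  orig:{A,B,S}
  cell(5,6) ab: {S}
  cell(6,7) ba: {S}
  cell(7,8) ab: {S}
  cell(8,9) bb: ∅
  cell(9,10) ba: {S}
  cell(10,11) aa: {A,B,S,X2,X3,X4,X5}  orig:{A,B,S}
  cell(0,2) aab: {X2,X5}  orig:{}
  cell(1,3) abb: ∅
  cell(2,4) bba: ∅
  cell(3,5) baa: {C,S,X3}  orig:{C,S}
  cell(4,6) aab: {X2,X5}  orig:{}
  cell(5,7) aba: {X2,X3,X5}  orig:{}
  cell(6,8) bab: ∅
  cell(7,9) abb: ∅
  cell(8,10) bba: ∅
  cell(9,11) baa: {C,S,X3}  orig:{C,S}
  cell(0,3) aabb: ∅
  cell(1,4) abba: ∅
  cell(2,5) bbaa: ∅
  cell(3,6) baab: ∅
  cell(4,7) aaba: {A,B,S}
  cell(5,8) abab: ∅
  cell(6,9) babb: ∅
  cell(7,10) abba: ∅
  cell(8,11) bbaa: ∅
  cell(0,4) aabba: ∅
  cell(1,5) abbaa: ∅
  cell(2,6) bbaab: ∅
  cell(3,7) baaba: {S,X2,X5}  orig:{S}
  cell(4,8) aabab: ∅
  cell(5,9) ababb: ∅
  cell(6,10) babba: ∅
  cell(7,11) abbaa: ∅
  cell(0,5) aabbaa: ∅
  cell(1,6) abbaab: ∅
  cell(2,7) bbaaba: ∅
  cell(3,8) baabab: ∅
  cell(4,9) aababb: ∅
  cell(5,10) ababba: ∅
  cell(6,11) babbaa: ∅
  cell(0,6) aabbaab: ∅
  cell(1,7) abbaaba: ∅
  cell(2,8) bbaabab: ∅
  cell(3,9) baababb: ∅
  cell(4,10) aababba: ∅
  cell(5,11) ababbaa: ∅
  cell(0,7) aabbaaba: ∅
  cell(1,8) abbaabab: ∅
  cell(2,9) bbaababb: ∅
  cell(3,10) baababba: ∅
  cell(4,11) aababbaa: ∅
  cell(0,8) aabbaabab: ∅
  cell(1,9) abbaababb: ∅
  cell(2,10) bbaababba: ∅
  cell(3,11) baababbaa: ∅
  cell(0,9) aabbaababb: ∅
  cell(1,10) abbaababba: ∅
  cell(2,11) bbaababbaa: ∅
  cell(0,10) aabbaababba: ∅
  cell(1,11) abbaababbaa: ∅
  cell(0,11) aabbaababbaa: ∅

S ∉ T[0,11] ⇒ NO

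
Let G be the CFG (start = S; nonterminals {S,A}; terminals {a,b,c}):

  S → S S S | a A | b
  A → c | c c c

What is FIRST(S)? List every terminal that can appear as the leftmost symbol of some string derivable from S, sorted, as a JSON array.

Compute FIRST by fixpoint:
[1]
  A via A→c: +{c}
  S via S→a A: +{a}
  S via S→b: +{b}
  FIRST(S)={a,b}  FIRST(A)={c}
[2] (stable)
  FIRST(S)={a,b}  FIRST(A)={c}

FIRST(S) = ["a", "b"]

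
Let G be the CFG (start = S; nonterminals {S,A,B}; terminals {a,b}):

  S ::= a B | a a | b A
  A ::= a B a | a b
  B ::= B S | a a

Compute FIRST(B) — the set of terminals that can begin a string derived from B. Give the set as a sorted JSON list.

FIRST sets, iterate to fixpoint:
pass 1:
  A via A→a B a: +{a}
  B via B→a a: +{a}
  S via S→a B: +{a}
  S via S→b A: +{b}
  FIRST[S]={a,b}  FIRST[A]={a}  FIRST[B]={a}
pass 2: — fixpoint
  FIRST[S]={a,b}  FIRST[A]={a}  FIRST[B]={a}

FIRST(B) = ["a"]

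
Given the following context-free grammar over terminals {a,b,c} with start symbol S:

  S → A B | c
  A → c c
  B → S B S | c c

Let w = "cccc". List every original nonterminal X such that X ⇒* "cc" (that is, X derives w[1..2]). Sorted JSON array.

Convert to CNF:
  S -> A B | c
  A -> T0 T0
  B -> S X1 | T0 T0
  T0 -> c
  X1 -> B S

Fill CYK table bottom-up (cells [i..j] with 1 ≤ i ≤ j ≤ 2 only):
  [1..1]={S,T0}  "c"  orig:{S}
  [2..2]={S,T0}  "c"  orig:{S}
  [1..2]={A,B}  "cc"

Original NTs in T[1,2] deriving "cc": ["A", "B"]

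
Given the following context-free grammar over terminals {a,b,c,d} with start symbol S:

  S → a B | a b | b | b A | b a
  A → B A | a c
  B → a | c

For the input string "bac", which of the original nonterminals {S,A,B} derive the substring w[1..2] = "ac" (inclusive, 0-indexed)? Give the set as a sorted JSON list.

Convert to CNF:
  S -> T0 B | T0 T2 | T2 A | T2 T0 | b
  A -> B A | T0 T1
  B -> a | c
  T0 -> a
  T1 -> c
  T2 -> b

Fill CYK table bottom-up, restricted to cells inside w[1..2]:
  cell(1,1) a: {B,T0}  orig:{B}
  cell(2,2) c: {B,T1}  orig:{B}
  cell(1,2) ac: {A,S}

Original NTs in T[1,2] deriving "ac": ["A", "S"]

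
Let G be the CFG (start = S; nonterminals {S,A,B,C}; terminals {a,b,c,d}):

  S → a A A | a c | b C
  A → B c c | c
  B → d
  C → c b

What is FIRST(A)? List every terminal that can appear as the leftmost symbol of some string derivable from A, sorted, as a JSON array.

FIRST sets, iterate to fixpoint:
iter 1:
  A via A→c: +{c}
  B via B→d: +{d}
  C via C→c b: +{c}
  S via S→a A A: +{a}
  S via S→b C: +{b}
  FIRST(S)={a,b}  FIRST(A)={c}  FIRST(B)={d}  FIRST(C)={c}
iter 2:
  A via A→B c c: +{d}
  FIRST(S)={a,b}  FIRST(A)={c,d}  FIRST(B)={d}  FIRST(C)={c}
iter 3: (no change)
  FIRST(S)={a,b}  FIRST(A)={c,d}  FIRST(B)={d}  FIRST(C)={c}

FIRST(A) = ["c", "d"]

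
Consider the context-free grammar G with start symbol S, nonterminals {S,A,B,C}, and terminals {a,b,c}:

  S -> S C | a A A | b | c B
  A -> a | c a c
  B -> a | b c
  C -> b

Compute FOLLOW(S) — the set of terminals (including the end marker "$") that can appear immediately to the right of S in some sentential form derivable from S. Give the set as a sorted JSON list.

Compute FIRST by fixpoint:
[1]
  A via A→a: +{a}
  A via A→c a c: +{c}
  B via B→a: +{a}
  B via B→b c: +{b}
  C via C→b: +{b}
  S via S→a A A: +{a}
  S via S→b: +{b}
  S via S→c B: +{c}
  FIRST(S)={a,b,c}  FIRST(A)={a,c}  FIRST(B)={a,b}  FIRST(C)={b}
[2] — fixpoint
  FIRST(S)={a,b,c}  FIRST(A)={a,c}  FIRST(B)={a,b}  FIRST(C)={b}

FOLLOW iteration:
seed FOLLOW(S) with $
pass 1:
  S→S C: FOLLOW(S) ⊇ FIRST(C) = {b}; new: +{b}
  S→S C: FOLLOW(C) ⊇ FOLLOW(S) ⊇ {$,b}; new: +{$,b}
  S→a A A: FOLLOW(A) ⊇ FIRST(A) = {a,c}; new: +{a,c}
  S→a A A: FOLLOW(A) ⊇ FOLLOW(S) ⊇ {$,b}; new: +{$,b}
  S→c B: FOLLOW(B) ⊇ FOLLOW(S) ⊇ {$,b}; new: +{$,b}
  FOLLOW[S]={$,b}  FOLLOW[A]={$,a,b,c}  FOLLOW[B]={$,b}  FOLLOW[C]={$,b}
pass 2: — fixpoint
  FOLLOW[S]={$,b}  FOLLOW[A]={$,a,b,c}  FOLLOW[B]={$,b}  FOLLOW[C]={$,b}

FOLLOW(S) = ["$", "b"]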